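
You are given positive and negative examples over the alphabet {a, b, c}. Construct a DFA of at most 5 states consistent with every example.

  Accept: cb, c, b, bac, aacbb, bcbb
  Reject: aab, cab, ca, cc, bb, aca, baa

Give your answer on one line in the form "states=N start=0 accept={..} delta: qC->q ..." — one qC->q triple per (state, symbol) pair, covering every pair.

Grow the machine one transition at a time. Run the examples from 0; the earliest place one falls off (shortest prefix, ties alphabetical) gets sent to the lowest-numbered state that keeps every Accept/Reject pair distinguishable — a pair clashes when both reach the same state with identical unread suffix — and to a fresh state only if none does.
a: 0a undefined. 0a->0: no, b/aab meet in 0 with "b" left. Open state 1: 0a->1.
b: 0b undefined. 0b->0: no, b/bb meet in 0. 0b->1: ok.
c: 0c undefined. 0c->0: no, cb/ca meet in 1. 0c->1: no, cb/bb meet in 1 with "b" left. Open state 2: 0c->2.
aa: 1a undefined. 1a->0: no, b/aab meet in 1. 1a->1: no, b/baa meet in 1. 1a->2: no, cb/aab meet in 2 with "b" left. Open state 3: 1a->3.
ac: 1c undefined. 1c->0: no, b/aca meet in 1. 1c->1: ok.
bb: 1b undefined. 1b->0: ok.
ca: 2a undefined. 2a->0: no, b/cab meet in 1. 2a->1: no, b/ca meet in 1. 2a->2: no, cb/cab meet in 2 with "b" left. 2a->3: ok.
cb: 2b undefined. 2b->0: no, cb/bb meet in 0. 2b->1: ok.
cc: 2c undefined. 2c->0: ok.
aab: 3b undefined. 3b->0: ok.
aac: 3c undefined. 3c->0: no, bac/aab meet in 0. 3c->1: ok.
baa: 3a undefined. 3a->0: ok.
All examples now run through 4 states with every (state, symbol) defined. Accept strings end in {1,2}, Reject strings end in {0,3}; accept={1,2}.

states=4 start=0 accept={1,2} delta: 0a->1 0b->1 0c->2 1a->3 1b->0 1c->1 2a->3 2b->1 2c->0 3a->0 3b->0 3c->1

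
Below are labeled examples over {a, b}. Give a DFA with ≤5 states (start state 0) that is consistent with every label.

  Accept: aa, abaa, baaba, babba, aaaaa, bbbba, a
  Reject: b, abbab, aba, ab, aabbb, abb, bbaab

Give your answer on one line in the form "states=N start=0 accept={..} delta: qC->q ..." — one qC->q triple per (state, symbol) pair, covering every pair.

states=4 start=0 accept={0,3} delta: 0a->0 0b->1 1a->2 1b->2 2a->3 2b->1 3a->0 3b->2

Fold the examples into a partial DFA from state 0: repeatedly fix the first undefined (state, symbol) met by the shortest-then-alphabetical prefix, trying targets in increasing order and rejecting any under which an Accept and a Reject string meet in one state with the same remainder; add a state when all current targets are rejected. Accepting states are where Accept strings end.
a: 0a undefined. 0a->0: ok.
b: 0b undefined. 0b->0: no, aa/b meet in 0. Open state 1: 0b->1.
ba: 1a undefined. 1a->0: no, aa/aba meet in 0. 1a->1: no, abaa/b meet in 1. Open state 2: 1a->2.
bb: 1b undefined. 1b->0: no, aa/abb meet in 0. 1b->1: no, bbbba/aba meet in 2. 1b->2: ok.
baa: 2a undefined. 2a->0: no, baaba/aba meet in 2. 2a->1: no, abaa/b meet in 1. 2a->2: no, abaa/aba meet in 2. Open state 3: 2a->3.
bab: 2b undefined. 2b->0: no, aa/aabbb meet in 0. 2b->1: ok.
baab: 3b undefined. 3b->0: no, aa/abbab meet in 0. 3b->1: no, baaba/aba meet in 2. 3b->2: ok.
bbaa: 3a undefined. 3a->0: ok.
All examples now run through 4 states with every (state, symbol) defined. Accept strings end in {0,3}, Reject strings end in {1,2}; accept={0,3}.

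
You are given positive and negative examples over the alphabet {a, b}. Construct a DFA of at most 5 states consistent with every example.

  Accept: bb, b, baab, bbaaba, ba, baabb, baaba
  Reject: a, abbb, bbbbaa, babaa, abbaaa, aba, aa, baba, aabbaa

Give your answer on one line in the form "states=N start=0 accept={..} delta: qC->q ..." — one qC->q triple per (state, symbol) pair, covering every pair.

states=4 start=0 accept={2,3} delta: 0a->1 0b->2 1a->0 1b->1 2a->3 2b->2 3a->0 3b->0

State merging on the prefix tree: take the shortest (then alphabetical) example prefix whose next move is undefined and point that move at state 0, else 1, else 2, ...; a target is out if some Accept/Reject pair would then sit in one state with the same input left (inseparable). If every existing state is out, open a new one.
a: 0a undefined. 0a->0: no, ba/aba meet in 0 with "ba" left. Open state 1: 0a->1.
b: 0b undefined. 0b->0: no, ba/a meet in 1. 0b->1: no, b/a meet in 1. Open state 2: 0b->2.
aa: 1a undefined. 1a->0: ok.
ab: 1b undefined. 1b->0: no, bb/abbb meet in 2 with "b" left. 1b->1: ok.
ba: 2a undefined. 2a->0: no, baab/a meet in 1. 2a->1: no, ba/a meet in 1. 2a->2: no, baaba/baba meet in 2 with "ba" left. Open state 3: 2a->3.
bb: 2b undefined. 2b->0: no, bb/bbbbaa meet in 0. 2b->1: no, bb/a meet in 1. 2b->2: ok.
baa: 3a undefined. 3a->0: ok.
bab: 3b undefined. 3b->0: ok.
All examples now run through 4 states with every (state, symbol) defined. Accept strings end in {2,3}, Reject strings end in {0,1}; accept={2,3}.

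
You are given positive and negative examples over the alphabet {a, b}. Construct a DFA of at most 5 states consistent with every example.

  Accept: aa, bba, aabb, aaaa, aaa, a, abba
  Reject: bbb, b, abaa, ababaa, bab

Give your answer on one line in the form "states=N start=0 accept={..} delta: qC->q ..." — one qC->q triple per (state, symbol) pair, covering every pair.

State merging on the prefix tree: take the shortest (then alphabetical) example prefix whose next move is undefined and point that move at state 0, else 1, else 2, ...; a target is out if some Accept/Reject pair would then sit in one state with the same input left (inseparable). If every existing state is out, open a new one.
a: 0a undefined. 0a->0: ok.
b: 0b undefined. 0b->0: no, aa/bbb meet in 0. Open state 1: 0b->1.
ba: 1a undefined. 1a->0: no, aa/abaa meet in 0. 1a->1: no, aabb/bab meet in 1 with "b" left. Open state 2: 1a->2.
bb: 1b undefined. 1b->0: ok.
bab: 2b undefined. 2b->0: no, aa/ababaa meet in 0. 2b->1: ok.
abaa: 2a undefined. 2a->0: no, aa/abaa meet in 0. 2a->1: ok.
All examples now run through 3 states with every (state, symbol) defined. Accept strings end in {0}, Reject strings end in {1}; accept={0}.

states=3 start=0 accept={0} delta: 0a->0 0b->1 1a->2 1b->0 2a->1 2b->1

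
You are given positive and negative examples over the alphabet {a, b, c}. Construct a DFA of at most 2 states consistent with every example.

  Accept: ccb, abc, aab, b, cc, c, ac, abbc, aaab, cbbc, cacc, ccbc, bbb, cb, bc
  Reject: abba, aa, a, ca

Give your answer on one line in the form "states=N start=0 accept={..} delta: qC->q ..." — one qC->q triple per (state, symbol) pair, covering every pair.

Grow the machine one transition at a time. Run the examples from 0; the earliest place one falls off (shortest prefix, ties alphabetical) gets sent to the lowest-numbered state that keeps every Accept/Reject pair distinguishable — a pair clashes when both reach the same state with identical unread suffix — and to a fresh state only if none does.
a: 0a undefined. 0a->0: ok.
b: 0b undefined. 0b->0: no, aab/abba meet in 0. Open state 1: 0b->1.
c: 0c undefined. 0c->0: no, cc/aa meet in 0. 0c->1: ok.
bb: 1b undefined. 1b->0: no, cb/abba meet in 0. 1b->1: ok.
bc: 1c undefined. 1c->0: no, abc/aa meet in 0. 1c->1: ok.
ca: 1a undefined. 1a->0: ok.
All examples now run through 2 states with every (state, symbol) defined. Accept strings end in {1}, Reject strings end in {0}; accept={1}.

states=2 start=0 accept={1} delta: 0a->0 0b->1 0c->1 1a->0 1b->1 1c->1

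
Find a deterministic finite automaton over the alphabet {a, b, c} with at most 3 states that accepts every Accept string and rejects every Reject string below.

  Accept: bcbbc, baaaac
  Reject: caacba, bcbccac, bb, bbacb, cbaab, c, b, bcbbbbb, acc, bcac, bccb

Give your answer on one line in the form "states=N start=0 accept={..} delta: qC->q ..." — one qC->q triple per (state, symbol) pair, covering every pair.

State merging on the prefix tree: take the shortest (then alphabetical) example prefix whose next move is undefined and point that move at state 0, else 1, else 2, ...; a target is out if some Accept/Reject pair would then sit in one state with the same input left (inseparable). If every existing state is out, open a new one.
a: 0a undefined. 0a->0: ok.
b: 0b undefined. 0b->0: no, baaaac/c meet in 0 with "c" left. Open state 1: 0b->1.
c: 0c undefined. 0c->0: ok.
ba: 1a undefined. 1a->0: no, baaaac/caacba meet in 0. 1a->1: ok.
bb: 1b undefined. 1b->0: ok.
bc: 1c undefined. 1c->0: no, bcbbc/bcbccac meet in 0. 1c->1: no, bcbbc/caacba meet in 1. Open state 2: 1c->2.
bca: 2a undefined. 2a->0: ok.
bcb: 2b undefined. 2b->0: ok.
bcc: 2c undefined. 2c->0: ok.
All examples now run through 3 states with every (state, symbol) defined. Accept strings end in {2}, Reject strings end in {0,1}; accept={2}.

states=3 start=0 accept={2} delta: 0a->0 0b->1 0c->0 1a->1 1b->0 1c->2 2a->0 2b->0 2c->0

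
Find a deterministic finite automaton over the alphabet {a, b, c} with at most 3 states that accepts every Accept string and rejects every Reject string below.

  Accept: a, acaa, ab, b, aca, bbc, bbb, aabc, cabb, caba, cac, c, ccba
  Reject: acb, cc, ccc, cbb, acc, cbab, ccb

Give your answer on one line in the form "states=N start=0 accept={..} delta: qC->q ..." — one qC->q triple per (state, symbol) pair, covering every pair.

Fold the examples into a partial DFA from state 0: repeatedly fix the first undefined (state, symbol) met by the shortest-then-alphabetical prefix, trying targets in increasing order and rejecting any under which an Accept and a Reject string meet in one state with the same remainder; add a state when all current targets are rejected. Accepting states are where Accept strings end.
a: 0a undefined. 0a->0: ok.
b: 0b undefined. 0b->0: ok.
c: 0c undefined. 0c->0: no, a/acb meet in 0. Open state 1: 0c->1.
ca: 1a undefined. 1a->0: ok.
cb: 1b undefined. 1b->0: no, a/acb meet in 0. 1b->1: no, a/cbab meet in 0. Open state 2: 1b->2.
cc: 1c undefined. 1c->0: no, a/cc meet in 0. 1c->1: no, bbc/cc meet in 1. 1c->2: ok.
cba: 2a undefined. 2a->0: no, a/cbab meet in 0. 2a->1: ok.
cbb: 2b undefined. 2b->0: no, a/cbb meet in 0. 2b->1: no, bbc/cbb meet in 1. 2b->2: ok.
ccc: 2c undefined. 2c->0: no, a/ccc meet in 0. 2c->1: no, bbc/ccc meet in 1. 2c->2: ok.
All examples now run through 3 states with every (state, symbol) defined. Accept strings end in {0,1}, Reject strings end in {2}; accept={0,1}.

states=3 start=0 accept={0,1} delta: 0a->0 0b->0 0c->1 1a->0 1b->2 1c->2 2a->1 2b->2 2c->2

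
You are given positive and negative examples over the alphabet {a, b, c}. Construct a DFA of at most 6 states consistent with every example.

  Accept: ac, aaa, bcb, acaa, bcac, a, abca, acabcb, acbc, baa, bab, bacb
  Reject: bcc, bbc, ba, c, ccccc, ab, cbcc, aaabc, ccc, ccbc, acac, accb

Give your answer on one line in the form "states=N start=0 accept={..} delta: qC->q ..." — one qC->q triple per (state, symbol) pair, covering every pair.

Grow the machine one transition at a time. Run the examples from 0; the earliest place one falls off (shortest prefix, ties alphabetical) gets sent to the lowest-numbered state that keeps every Accept/Reject pair distinguishable — a pair clashes when both reach the same state with identical unread suffix — and to a fresh state only if none does.
a: 0a undefined. 0a->0: no, ac/c meet in 0 with "c" left. Open state 1: 0a->1.
b: 0b undefined. 0b->0: no, a/ba meet in 1. 0b->1: no, bcac/acac meet in 1 with "cac" left. Open state 2: 0b->2.
c: 0c undefined. 0c->0: ok.
aa: 1a undefined. 1a->0: ok.
ab: 1b undefined. 1b->0: ok.
ac: 1c undefined. 1c->0: no, ac/c meet in 0. 1c->1: no, acbc/c meet in 0. 1c->2: no, bcb/accb meet in 2 with "cb" left. Open state 3: 1c->3.
ba: 2a undefined. 2a->0: ok.
bb: 2b undefined. 2b->0: ok.
bc: 2c undefined. 2c->0: ok.
aca: 3a undefined. 3a->0: ok.
acb: 3b undefined. 3b->0: no, acbc/bcc meet in 0. 3b->1: ok.
acc: 3c undefined. 3c->0: no, bcb/accb meet in 2. 3c->1: ok.
All examples now run through 4 states with every (state, symbol) defined. Accept strings end in {1,2,3}, Reject strings end in {0}; accept={1,2,3}.

states=4 start=0 accept={1,2,3} delta: 0a->1 0b->2 0c->0 1a->0 1b->0 1c->3 2a->0 2b->0 2c->0 3a->0 3b->1 3c->1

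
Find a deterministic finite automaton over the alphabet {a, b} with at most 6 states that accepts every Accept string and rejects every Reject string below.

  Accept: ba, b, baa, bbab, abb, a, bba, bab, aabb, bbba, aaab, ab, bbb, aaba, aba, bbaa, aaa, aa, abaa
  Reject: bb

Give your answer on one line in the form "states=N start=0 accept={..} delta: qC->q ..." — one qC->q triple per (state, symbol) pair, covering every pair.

states=4 start=0 accept={0,1,2} delta: 0a->1 0b->2 1a->1 1b->0 2a->0 2b->3 3a->0 3b->0

Fold the examples into a partial DFA from state 0: repeatedly fix the first undefined (state, symbol) met by the shortest-then-alphabetical prefix, trying targets in increasing order and rejecting any under which an Accept and a Reject string meet in one state with the same remainder; add a state when all current targets are rejected. Accepting states are where Accept strings end.
a: 0a undefined. 0a->0: no, abb/bb meet in 0 with "bb" left. Open state 1: 0a->1.
b: 0b undefined. 0b->0: no, b/bb meet in 0. 0b->1: no, ab/bb meet in 1 with "b" left. Open state 2: 0b->2.
aa: 1a undefined. 1a->0: no, aabb/bb meet in 2 with "b" left. 1a->1: ok.
ab: 1b undefined. 1b->0: ok.
ba: 2a undefined. 2a->0: ok.
bb: 2b undefined. 2b->0: no, ba/bb meet in 0. 2b->1: no, baa/bb meet in 1. 2b->2: no, b/bb meet in 2. Open state 3: 2b->3.
bba: 3a undefined. 3a->0: ok.
bbb: 3b undefined. 3b->0: ok.
All examples now run through 4 states with every (state, symbol) defined. Accept strings end in {0,1,2}, Reject strings end in {3}; accept={0,1,2}.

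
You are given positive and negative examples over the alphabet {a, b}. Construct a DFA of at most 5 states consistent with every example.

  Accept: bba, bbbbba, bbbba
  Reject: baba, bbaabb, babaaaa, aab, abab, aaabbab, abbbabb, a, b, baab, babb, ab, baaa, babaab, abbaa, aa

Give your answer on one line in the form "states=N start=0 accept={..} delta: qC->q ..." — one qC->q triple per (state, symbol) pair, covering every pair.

Grow the machine one transition at a time. Run the examples from 0; the earliest place one falls off (shortest prefix, ties alphabetical) gets sent to the lowest-numbered state that keeps every Accept/Reject pair distinguishable — a pair clashes when both reach the same state with identical unread suffix — and to a fresh state only if none does.
a: 0a undefined. 0a->0: ok.
b: 0b undefined. 0b->0: no, bba/baba meet in 0. Open state 1: 0b->1.
ba: 1a undefined. 1a->0: ok.
bb: 1b undefined. 1b->0: no, bba/baba meet in 0. 1b->1: no, bba/baba meet in 0. Open state 2: 1b->2.
bba: 2a undefined. 2a->0: no, bba/baba meet in 0. 2a->1: no, bba/aab meet in 1. 2a->2: no, bba/babb meet in 2. Open state 3: 2a->3.
bbb: 2b undefined. 2b->0: no, bbbba/baba meet in 0. 2b->1: no, bbbbba/baba meet in 0. 2b->2: ok.
bbaa: 3a undefined. 3a->0: ok.
abbbab: 3b undefined. 3b->0: ok.
All examples now run through 4 states with every (state, symbol) defined. Accept strings end in {3}, Reject strings end in {0,1,2}; accept={3}.

states=4 start=0 accept={3} delta: 0a->0 0b->1 1a->0 1b->2 2a->3 2b->2 3a->0 3b->0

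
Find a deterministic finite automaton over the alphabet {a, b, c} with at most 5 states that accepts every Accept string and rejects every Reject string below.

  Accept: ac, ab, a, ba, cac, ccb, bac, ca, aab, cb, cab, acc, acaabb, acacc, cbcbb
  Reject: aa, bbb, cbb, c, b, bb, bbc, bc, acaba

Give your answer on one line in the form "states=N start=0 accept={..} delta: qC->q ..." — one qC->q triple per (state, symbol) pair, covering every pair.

states=4 start=0 accept={1,3} delta: 0a->1 0b->0 0c->2 1a->2 1b->1 1c->1 2a->1 2b->3 2c->1 3a->0 3b->0 3c->1

State merging on the prefix tree: take the shortest (then alphabetical) example prefix whose next move is undefined and point that move at state 0, else 1, else 2, ...; a target is out if some Accept/Reject pair would then sit in one state with the same input left (inseparable). If every existing state is out, open a new one.
a: 0a undefined. 0a->0: no, ac/c meet in 0 with "c" left. Open state 1: 0a->1.
b: 0b undefined. 0b->0: ok.
c: 0c undefined. 0c->0: no, ccb/bbb meet in 0. 0c->1: no, a/c meet in 1. Open state 2: 0c->2.
aa: 1a undefined. 1a->0: no, aab/aa meet in 0. 1a->1: no, a/aa meet in 1. 1a->2: ok.
ab: 1b undefined. 1b->0: no, ab/bbb meet in 0. 1b->1: ok.
ac: 1c undefined. 1c->0: no, ac/bbb meet in 0. 1c->1: ok.
ca: 2a undefined. 2a->0: no, cac/aa meet in 2. 2a->1: ok.
cb: 2b undefined. 2b->0: no, ac/acaba meet in 1. 2b->1: no, ac/cbb meet in 1. 2b->2: no, ac/acaba meet in 1. Open state 3: 2b->3.
cc: 2c undefined. 2c->0: no, ccb/bbb meet in 0. 2c->1: ok.
cbb: 3b undefined. 3b->0: ok.
cbc: 3c undefined. 3c->0: no, cbcbb/bbb meet in 0. 3c->1: ok.
acaba: 3a undefined. 3a->0: ok.
All examples now run through 4 states with every (state, symbol) defined. Accept strings end in {1,3}, Reject strings end in {0,2}; accept={1,3}.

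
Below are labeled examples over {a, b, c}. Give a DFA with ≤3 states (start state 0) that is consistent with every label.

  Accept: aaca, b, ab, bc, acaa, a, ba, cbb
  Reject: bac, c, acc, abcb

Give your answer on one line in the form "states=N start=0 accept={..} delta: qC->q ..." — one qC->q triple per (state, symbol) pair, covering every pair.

states=3 start=0 accept={0,1} delta: 0a->0 0b->1 0c->2 1a->0 1b->2 1c->1 2a->0 2b->0 2c->2

State merging on the prefix tree: take the shortest (then alphabetical) example prefix whose next move is undefined and point that move at state 0, else 1, else 2, ...; a target is out if some Accept/Reject pair would then sit in one state with the same input left (inseparable). If every existing state is out, open a new one.
a: 0a undefined. 0a->0: ok.
b: 0b undefined. 0b->0: no, bc/bac meet in 0 with "c" left. Open state 1: 0b->1.
c: 0c undefined. 0c->0: no, aaca/c meet in 0. 0c->1: no, b/c meet in 1. Open state 2: 0c->2.
ba: 1a undefined. 1a->0: ok.
bc: 1c undefined. 1c->0: no, b/abcb meet in 1. 1c->1: ok.
cb: 2b undefined. 2b->0: ok.
aca: 2a undefined. 2a->0: ok.
acc: 2c undefined. 2c->0: no, aaca/acc meet in 0. 2c->1: no, b/acc meet in 1. 2c->2: ok.
abcb: 1b undefined. 1b->0: no, aaca/abcb meet in 0. 1b->1: no, b/abcb meet in 1. 1b->2: ok.
All examples now run through 3 states with every (state, symbol) defined. Accept strings end in {0,1}, Reject strings end in {2}; accept={0,1}.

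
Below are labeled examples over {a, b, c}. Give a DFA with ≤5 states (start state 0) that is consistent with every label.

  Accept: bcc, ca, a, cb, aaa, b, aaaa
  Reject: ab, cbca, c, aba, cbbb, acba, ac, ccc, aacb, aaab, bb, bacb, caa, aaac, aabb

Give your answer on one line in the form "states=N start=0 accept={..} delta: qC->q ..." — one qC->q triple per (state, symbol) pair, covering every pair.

Fold the examples into a partial DFA from state 0: repeatedly fix the first undefined (state, symbol) met by the shortest-then-alphabetical prefix, trying targets in increasing order and rejecting any under which an Accept and a Reject string meet in one state with the same remainder; add a state when all current targets are rejected. Accepting states are where Accept strings end.
a: 0a undefined. 0a->0: no, cb/aacb meet in 0 with "cb" left. Open state 1: 0a->1.
b: 0b undefined. 0b->0: no, b/bb meet in 0. 0b->1: ok.
c: 0c undefined. 0c->0: ok.
aa: 1a undefined. 1a->0: no, ca/aacb meet in 1. 1a->1: no, ca/caa meet in 1. Open state 2: 1a->2.
ab: 1b undefined. 1b->0: no, ca/aba meet in 1. 1b->1: no, ca/ab meet in 1. 1b->2: no, aaa/aba meet in 2 with "a" left. Open state 3: 1b->3.
ac: 1c undefined. 1c->0: no, bcc/c meet in 0. 1c->1: no, bcc/ac meet in 1. 1c->2: no, aaa/cbca meet in 2 with "a" left. 1c->3: ok.
aaa: 2a undefined. 2a->0: no, ca/aaab meet in 1. 2a->1: no, aaaa/caa meet in 2. 2a->2: no, aaa/caa meet in 2. 2a->3: no, bcc/aaac meet in 3 with "c" left. Open state 4: 2a->4.
aab: 2b undefined. 2b->0: no, ca/aabb meet in 1. 2b->1: ok.
aac: 2c undefined. 2c->0: no, ca/aacb meet in 1. 2c->1: ok.
aba: 3a undefined. 3a->0: ok.
acb: 3b undefined. 3b->0: no, ca/acba meet in 1. 3b->1: no, ca/cbbb meet in 1. 3b->2: no, aaa/acba meet in 4. 3b->3: ok.
bcc: 3c undefined. 3c->0: no, bcc/cbca meet in 0. 3c->1: ok.
aaaa: 4a undefined. 4a->0: no, aaaa/cbca meet in 0. 4a->1: ok.
aaab: 4b undefined. 4b->0: ok.
aaac: 4c undefined. 4c->0: ok.
All examples now run through 5 states with every (state, symbol) defined. Accept strings end in {1,4}, Reject strings end in {0,2,3}; accept={1,4}.

states=5 start=0 accept={1,4} delta: 0a->1 0b->1 0c->0 1a->2 1b->3 1c->3 2a->4 2b->1 2c->1 3a->0 3b->3 3c->1 4a->1 4b->0 4c->0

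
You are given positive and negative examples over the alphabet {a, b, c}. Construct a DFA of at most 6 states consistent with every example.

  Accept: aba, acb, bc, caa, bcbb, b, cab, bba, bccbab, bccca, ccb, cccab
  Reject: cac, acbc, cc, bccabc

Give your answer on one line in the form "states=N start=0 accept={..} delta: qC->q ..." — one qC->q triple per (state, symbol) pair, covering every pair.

states=3 start=0 accept={0,1} delta: 0a->0 0b->0 0c->1 1a->1 1b->1 1c->2 2a->1 2b->0 2c->0

Fold the examples into a partial DFA from state 0: repeatedly fix the first undefined (state, symbol) met by the shortest-then-alphabetical prefix, trying targets in increasing order and rejecting any under which an Accept and a Reject string meet in one state with the same remainder; add a state when all current targets are rejected. Accepting states are where Accept strings end.
a: 0a undefined. 0a->0: ok.
b: 0b undefined. 0b->0: ok.
c: 0c undefined. 0c->0: no, aba/cac meet in 0. Open state 1: 0c->1.
ca: 1a undefined. 1a->0: no, bc/cac meet in 1. 1a->1: ok.
cc: 1c undefined. 1c->0: no, aba/cac meet in 0. 1c->1: no, bc/cac meet in 1. Open state 2: 1c->2.
acb: 1b undefined. 1b->0: no, bc/acbc meet in 1. 1b->1: ok.
ccb: 2b undefined. 2b->0: ok.
ccc: 2c undefined. 2c->0: ok.
bcca: 2a undefined. 2a->0: no, acb/bccabc meet in 1. 2a->1: ok.
All examples now run through 3 states with every (state, symbol) defined. Accept strings end in {0,1}, Reject strings end in {2}; accept={0,1}.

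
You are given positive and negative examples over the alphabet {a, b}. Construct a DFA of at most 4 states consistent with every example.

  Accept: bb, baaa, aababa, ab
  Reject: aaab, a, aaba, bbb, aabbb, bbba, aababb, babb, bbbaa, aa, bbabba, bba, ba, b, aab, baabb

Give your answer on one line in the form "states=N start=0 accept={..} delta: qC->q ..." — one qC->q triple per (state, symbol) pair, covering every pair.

State merging on the prefix tree: take the shortest (then alphabetical) example prefix whose next move is undefined and point that move at state 0, else 1, else 2, ...; a target is out if some Accept/Reject pair would then sit in one state with the same input left (inseparable). If every existing state is out, open a new one.
a: 0a undefined. 0a->0: no, ab/aaab meet in 0 with "b" left. Open state 1: 0a->1.
b: 0b undefined. 0b->0: no, bb/bbb meet in 0. 0b->1: ok.
aa: 1a undefined. 1a->0: no, bb/aaab meet in 1 with "b" left. 1a->1: no, bb/aaab meet in 1 with "b" left. Open state 2: 1a->2.
ab: 1b undefined. 1b->0: ok.
aaa: 2a undefined. 2a->0: no, bb/bbbaa meet in 0. 2a->1: no, bb/aaab meet in 0. 2a->2: no, baaa/bbba meet in 2. Open state 3: 2a->3.
aab: 2b undefined. 2b->0: no, bb/aabbb meet in 0. 2b->1: no, bb/aababb meet in 0. 2b->2: ok.
aaab: 3b undefined. 3b->0: no, bb/aaab meet in 0. 3b->1: no, bb/aababb meet in 0. 3b->2: no, aababa/aaba meet in 3. 3b->3: ok.
baaa: 3a undefined. 3a->0: ok.
All examples now run through 4 states with every (state, symbol) defined. Accept strings end in {0}, Reject strings end in {1,2,3}; accept={0}.

states=4 start=0 accept={0} delta: 0a->1 0b->1 1a->2 1b->0 2a->3 2b->2 3a->0 3b->3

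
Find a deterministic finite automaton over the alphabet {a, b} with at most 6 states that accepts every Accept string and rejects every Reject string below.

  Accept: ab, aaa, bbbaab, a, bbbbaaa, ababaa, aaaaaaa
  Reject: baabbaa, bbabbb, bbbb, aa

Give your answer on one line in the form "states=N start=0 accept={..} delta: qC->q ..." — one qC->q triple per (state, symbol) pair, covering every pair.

states=4 start=0 accept={1,3} delta: 0a->1 0b->0 1a->2 1b->3 2a->1 2b->3 3a->2 3b->0

Grow the machine one transition at a time. Run the examples from 0; the earliest place one falls off (shortest prefix, ties alphabetical) gets sent to the lowest-numbered state that keeps every Accept/Reject pair distinguishable — a pair clashes when both reach the same state with identical unread suffix — and to a fresh state only if none does.
a: 0a undefined. 0a->0: no, aaa/aa meet in 0. Open state 1: 0a->1.
b: 0b undefined. 0b->0: ok.
aa: 1a undefined. 1a->0: no, bbbaab/baabbaa meet in 0. 1a->1: no, aaa/aa meet in 1. Open state 2: 1a->2.
ab: 1b undefined. 1b->0: no, ab/bbabbb meet in 0. 1b->1: no, ab/bbabbb meet in 1. 1b->2: no, ab/aa meet in 2. Open state 3: 1b->3.
aaa: 2a undefined. 2a->0: no, aaa/bbbb meet in 0. 2a->1: ok.
aba: 3a undefined. 3a->0: no, ababaa/aa meet in 2. 3a->1: no, ababaa/aa meet in 2. 3a->2: ok.
abab: 2b undefined. 2b->0: no, bbbaab/bbbb meet in 0. 2b->1: no, aaa/baabbaa meet in 1. 2b->2: no, bbbaab/baabbaa meet in 2. 2b->3: ok.
baabb: 3b undefined. 3b->0: ok.
All examples now run through 4 states with every (state, symbol) defined. Accept strings end in {1,3}, Reject strings end in {0,2}; accept={1,3}.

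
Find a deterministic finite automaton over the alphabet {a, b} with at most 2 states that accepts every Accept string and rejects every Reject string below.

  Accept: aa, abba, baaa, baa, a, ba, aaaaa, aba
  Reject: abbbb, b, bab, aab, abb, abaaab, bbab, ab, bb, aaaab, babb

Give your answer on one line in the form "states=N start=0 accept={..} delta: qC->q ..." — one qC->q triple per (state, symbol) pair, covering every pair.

states=2 start=0 accept={0} delta: 0a->0 0b->1 1a->0 1b->1

Grow the machine one transition at a time. Run the examples from 0; the earliest place one falls off (shortest prefix, ties alphabetical) gets sent to the lowest-numbered state that keeps every Accept/Reject pair distinguishable — a pair clashes when both reach the same state with identical unread suffix — and to a fresh state only if none does.
a: 0a undefined. 0a->0: ok.
b: 0b undefined. 0b->0: no, aa/abbbb meet in 0. Open state 1: 0b->1.
ba: 1a undefined. 1a->0: ok.
bb: 1b undefined. 1b->0: no, aa/abbbb meet in 0. 1b->1: ok.
All examples now run through 2 states with every (state, symbol) defined. Accept strings end in {0}, Reject strings end in {1}; accept={0}.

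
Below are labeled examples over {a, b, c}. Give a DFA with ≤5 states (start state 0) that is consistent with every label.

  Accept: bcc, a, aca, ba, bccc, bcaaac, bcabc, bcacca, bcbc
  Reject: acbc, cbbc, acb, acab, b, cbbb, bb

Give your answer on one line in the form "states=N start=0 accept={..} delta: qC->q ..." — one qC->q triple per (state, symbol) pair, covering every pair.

states=3 start=0 accept={0} delta: 0a->0 0b->1 0c->0 1a->0 1b->1 1c->2 2a->2 2b->0 2c->0

Fold the examples into a partial DFA from state 0: repeatedly fix the first undefined (state, symbol) met by the shortest-then-alphabetical prefix, trying targets in increasing order and rejecting any under which an Accept and a Reject string meet in one state with the same remainder; add a state when all current targets are rejected. Accepting states are where Accept strings end.
a: 0a undefined. 0a->0: ok.
b: 0b undefined. 0b->0: no, a/b meet in 0. Open state 1: 0b->1.
c: 0c undefined. 0c->0: ok.
ba: 1a undefined. 1a->0: ok.
bb: 1b undefined. 1b->0: no, a/cbbc meet in 0. 1b->1: ok.
bc: 1c undefined. 1c->0: no, bcc/acbc meet in 0. 1c->1: no, bcc/acbc meet in 1. Open state 2: 1c->2.
bca: 2a undefined. 2a->0: no, bcabc/acbc meet in 2. 2a->1: no, bcabc/acbc meet in 2. 2a->2: ok.
bcb: 2b undefined. 2b->0: ok.
bcc: 2c undefined. 2c->0: ok.
All examples now run through 3 states with every (state, symbol) defined. Accept strings end in {0}, Reject strings end in {1,2}; accept={0}.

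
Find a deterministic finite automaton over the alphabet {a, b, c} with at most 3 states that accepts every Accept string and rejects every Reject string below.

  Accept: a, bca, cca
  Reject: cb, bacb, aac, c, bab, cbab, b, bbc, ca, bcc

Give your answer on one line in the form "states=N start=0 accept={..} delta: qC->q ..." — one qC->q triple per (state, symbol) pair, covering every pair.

states=3 start=0 accept={0} delta: 0a->0 0b->1 0c->1 1a->1 1b->1 1c->2 2a->0 2b->1 2c->1

State merging on the prefix tree: take the shortest (then alphabetical) example prefix whose next move is undefined and point that move at state 0, else 1, else 2, ...; a target is out if some Accept/Reject pair would then sit in one state with the same input left (inseparable). If every existing state is out, open a new one.
a: 0a undefined. 0a->0: ok.
b: 0b undefined. 0b->0: no, a/bab meet in 0. Open state 1: 0b->1.
c: 0c undefined. 0c->0: no, a/aac meet in 0. 0c->1: ok.
ba: 1a undefined. 1a->0: no, a/ca meet in 0. 1a->1: ok.
bb: 1b undefined. 1b->0: no, a/cb meet in 0. 1b->1: ok.
bc: 1c undefined. 1c->0: no, a/bbc meet in 0. 1c->1: no, bca/cb meet in 1. Open state 2: 1c->2.
bca: 2a undefined. 2a->0: ok.
bcc: 2c undefined. 2c->0: no, a/bcc meet in 0. 2c->1: ok.
bacb: 2b undefined. 2b->0: no, a/bacb meet in 0. 2b->1: ok.
All examples now run through 3 states with every (state, symbol) defined. Accept strings end in {0}, Reject strings end in {1,2}; accept={0}.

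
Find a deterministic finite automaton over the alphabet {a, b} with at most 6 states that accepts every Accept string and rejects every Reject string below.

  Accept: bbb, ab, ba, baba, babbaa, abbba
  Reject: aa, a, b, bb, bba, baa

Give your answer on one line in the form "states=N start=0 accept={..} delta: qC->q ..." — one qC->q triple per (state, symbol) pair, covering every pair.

states=5 start=0 accept={3,4} delta: 0a->1 0b->2 1a->0 1b->3 2a->3 2b->1 3a->0 3b->4 4a->4 4b->4

State merging on the prefix tree: take the shortest (then alphabetical) example prefix whose next move is undefined and point that move at state 0, else 1, else 2, ...; a target is out if some Accept/Reject pair would then sit in one state with the same input left (inseparable). If every existing state is out, open a new one.
a: 0a undefined. 0a->0: no, ab/b meet in 0 with "b" left. Open state 1: 0a->1.
b: 0b undefined. 0b->0: no, bbb/b meet in 0. 0b->1: no, ab/bb meet in 1 with "b" left. Open state 2: 0b->2.
aa: 1a undefined. 1a->0: ok.
ab: 1b undefined. 1b->0: no, ab/aa meet in 0. 1b->1: no, ab/a meet in 1. 1b->2: no, ab/b meet in 2. Open state 3: 1b->3.
ba: 2a undefined. 2a->0: no, ba/aa meet in 0. 2a->1: no, ba/a meet in 1. 2a->2: no, ba/b meet in 2. 2a->3: ok.
bb: 2b undefined. 2b->0: no, bbb/b meet in 2. 2b->1: ok.
abb: 3b undefined. 3b->0: no, baba/a meet in 1. 3b->1: no, baba/aa meet in 0. 3b->2: no, babbaa/a meet in 1. 3b->3: no, baba/baa meet in 3 with "a" left. Open state 4: 3b->4.
baa: 3a undefined. 3a->0: ok.
abbb: 4b undefined. 4b->0: no, babbaa/aa meet in 0. 4b->1: no, babbaa/a meet in 1. 4b->2: no, babbaa/aa meet in 0. 4b->3: no, babbaa/a meet in 1. 4b->4: ok.
baba: 4a undefined. 4a->0: no, baba/aa meet in 0. 4a->1: no, baba/a meet in 1. 4a->2: no, baba/b meet in 2. 4a->3: no, babbaa/aa meet in 0. 4a->4: ok.
All examples now run through 5 states with every (state, symbol) defined. Accept strings end in {3,4}, Reject strings end in {0,1,2}; accept={3,4}.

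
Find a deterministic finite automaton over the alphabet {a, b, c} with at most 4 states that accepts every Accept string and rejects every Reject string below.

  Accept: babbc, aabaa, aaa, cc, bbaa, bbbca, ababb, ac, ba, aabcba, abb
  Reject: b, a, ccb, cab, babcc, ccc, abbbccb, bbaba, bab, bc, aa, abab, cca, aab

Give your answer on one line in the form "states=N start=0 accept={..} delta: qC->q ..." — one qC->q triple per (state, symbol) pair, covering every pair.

states=4 start=0 accept={0} delta: 0a->1 0b->2 0c->1 1a->2 1b->3 1c->0 2a->0 2b->1 2c->2 3a->1 3b->0 3c->2

Fold the examples into a partial DFA from state 0: repeatedly fix the first undefined (state, symbol) met by the shortest-then-alphabetical prefix, trying targets in increasing order and rejecting any under which an Accept and a Reject string meet in one state with the same remainder; add a state when all current targets are rejected. Accepting states are where Accept strings end.
a: 0a undefined. 0a->0: no, aaa/a meet in 0. Open state 1: 0a->1.
b: 0b undefined. 0b->0: no, bbaa/aa meet in 1 with "a" left. 0b->1: no, ac/bc meet in 1 with "c" left. Open state 2: 0b->2.
c: 0c undefined. 0c->0: no, cc/ccc meet in 0. 0c->1: ok.
aa: 1a undefined. 1a->0: no, aaa/a meet in 1. 1a->1: no, aaa/a meet in 1. 1a->2: ok.
ab: 1b undefined. 1b->0: no, ababb/b meet in 2. 1b->1: no, abb/a meet in 1. 1b->2: no, abb/cab meet in 2 with "b" left. Open state 3: 1b->3.
ac: 1c undefined. 1c->0: ok.
ba: 2a undefined. 2a->0: ok.
bb: 2b undefined. 2b->0: no, babbc/a meet in 1. 2b->1: ok.
bc: 2c undefined. 2c->0: no, babbc/bc meet in 0. 2c->1: no, babbc/babcc meet in 0. 2c->2: ok.
aba: 3a undefined. 3a->0: no, ababb/a meet in 1. 3a->1: ok.
abb: 3b undefined. 3b->0: ok.
bbbc: 3c undefined. 3c->0: no, bbbca/a meet in 1. 3c->1: no, bbbca/b meet in 2. 3c->2: ok.
All examples now run through 4 states with every (state, symbol) defined. Accept strings end in {0}, Reject strings end in {1,2,3}; accept={0}.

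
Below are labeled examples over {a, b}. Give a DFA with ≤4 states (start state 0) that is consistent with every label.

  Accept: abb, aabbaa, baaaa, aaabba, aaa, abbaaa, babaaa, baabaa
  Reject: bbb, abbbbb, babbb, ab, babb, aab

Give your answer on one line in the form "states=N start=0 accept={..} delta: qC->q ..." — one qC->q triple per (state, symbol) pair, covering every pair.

Fold the examples into a partial DFA from state 0: repeatedly fix the first undefined (state, symbol) met by the shortest-then-alphabetical prefix, trying targets in increasing order and rejecting any under which an Accept and a Reject string meet in one state with the same remainder; add a state when all current targets are rejected. Accepting states are where Accept strings end.
a: 0a undefined. 0a->0: ok.
b: 0b undefined. 0b->0: no, abb/bbb meet in 0. Open state 1: 0b->1.
ba: 1a undefined. 1a->0: no, abb/babb meet in 1 with "b" left. 1a->1: no, baaaa/ab meet in 1. Open state 2: 1a->2.
bb: 1b undefined. 1b->0: ok.
baa: 2a undefined. 2a->0: ok.
bab: 2b undefined. 2b->0: no, abb/babbb meet in 0. 2b->1: no, abb/babb meet in 0. 2b->2: ok.
All examples now run through 3 states with every (state, symbol) defined. Accept strings end in {0}, Reject strings end in {1,2}; accept={0}.

states=3 start=0 accept={0} delta: 0a->0 0b->1 1a->2 1b->0 2a->0 2b->2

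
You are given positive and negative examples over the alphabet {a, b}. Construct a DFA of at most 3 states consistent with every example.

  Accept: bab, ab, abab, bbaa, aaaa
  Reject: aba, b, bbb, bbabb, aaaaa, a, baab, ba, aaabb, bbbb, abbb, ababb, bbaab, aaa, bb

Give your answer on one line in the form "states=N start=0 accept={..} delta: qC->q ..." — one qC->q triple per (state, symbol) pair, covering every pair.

Fold the examples into a partial DFA from state 0: repeatedly fix the first undefined (state, symbol) met by the shortest-then-alphabetical prefix, trying targets in increasing order and rejecting any under which an Accept and a Reject string meet in one state with the same remainder; add a state when all current targets are rejected. Accepting states are where Accept strings end.
a: 0a undefined. 0a->0: no, ab/b meet in 0 with "b" left. Open state 1: 0a->1.
b: 0b undefined. 0b->0: ok.
aa: 1a undefined. 1a->0: no, bbaa/b meet in 0. 1a->1: no, bab/baab meet in 1 with "b" left. Open state 2: 1a->2.
ab: 1b undefined. 1b->0: no, bab/b meet in 0. 1b->1: no, bab/bbabb meet in 1. 1b->2: ok.
aaa: 2a undefined. 2a->0: no, bab/aaaaa meet in 2. 2a->1: ok.
abb: 2b undefined. 2b->0: ok.
All examples now run through 3 states with every (state, symbol) defined. Accept strings end in {2}, Reject strings end in {0,1}; accept={2}.

states=3 start=0 accept={2} delta: 0a->1 0b->0 1a->2 1b->2 2a->1 2b->0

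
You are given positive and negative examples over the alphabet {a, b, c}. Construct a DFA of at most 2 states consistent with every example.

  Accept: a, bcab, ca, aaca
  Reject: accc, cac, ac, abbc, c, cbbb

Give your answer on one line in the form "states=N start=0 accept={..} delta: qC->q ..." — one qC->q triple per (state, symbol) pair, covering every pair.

Grow the machine one transition at a time. Run the examples from 0; the earliest place one falls off (shortest prefix, ties alphabetical) gets sent to the lowest-numbered state that keeps every Accept/Reject pair distinguishable — a pair clashes when both reach the same state with identical unread suffix — and to a fresh state only if none does.
a: 0a undefined. 0a->0: ok.
b: 0b undefined. 0b->0: ok.
c: 0c undefined. 0c->0: no, a/accc meet in 0. Open state 1: 0c->1.
ca: 1a undefined. 1a->0: ok.
cb: 1b undefined. 1b->0: no, a/cbbb meet in 0. 1b->1: ok.
acc: 1c undefined. 1c->0: ok.
All examples now run through 2 states with every (state, symbol) defined. Accept strings end in {0}, Reject strings end in {1}; accept={0}.

states=2 start=0 accept={0} delta: 0a->0 0b->0 0c->1 1a->0 1b->1 1c->0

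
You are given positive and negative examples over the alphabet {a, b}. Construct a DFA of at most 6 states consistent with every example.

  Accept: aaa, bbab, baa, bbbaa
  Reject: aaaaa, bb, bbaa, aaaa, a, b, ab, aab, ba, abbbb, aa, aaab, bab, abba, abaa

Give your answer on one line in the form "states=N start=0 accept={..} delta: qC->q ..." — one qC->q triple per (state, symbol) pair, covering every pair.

Fold the examples into a partial DFA from state 0: repeatedly fix the first undefined (state, symbol) met by the shortest-then-alphabetical prefix, trying targets in increasing order and rejecting any under which an Accept and a Reject string meet in one state with the same remainder; add a state when all current targets are rejected. Accepting states are where Accept strings end.
a: 0a undefined. 0a->0: no, aaa/aaaaa meet in 0. Open state 1: 0a->1.
b: 0b undefined. 0b->0: no, bbab/ab meet in 1 with "b" left. 0b->1: ok.
aa: 1a undefined. 1a->0: no, aaa/aaaaa meet in 1. 1a->1: no, aaa/aaaaa meet in 1. Open state 2: 1a->2.
ab: 1b undefined. 1b->0: no, bbab/bb meet in 0. 1b->1: no, aaa/bbaa meet in 2 with "a" left. 1b->2: no, bbab/aaab meet in 2 with "ab" left. Open state 3: 1b->3.
aaa: 2a undefined. 2a->0: ok.
aab: 2b undefined. 2b->0: no, aaa/aab meet in 0. 2b->1: ok.
aba: 3a undefined. 3a->0: no, bbab/bbaa meet in 1. 3a->1: no, bbab/bb meet in 3. 3a->2: no, aaa/bbaa meet in 0. 3a->3: ok.
abb: 3b undefined. 3b->0: no, bbbaa/aaaaa meet in 2. 3b->1: no, bbab/aaaa meet in 1. 3b->2: no, aaa/abba meet in 0. 3b->3: no, bbab/bb meet in 3. Open state 4: 3b->4.
abba: 4a undefined. 4a->0: no, aaa/abba meet in 0. 4a->1: no, bbbaa/aaaaa meet in 2. 4a->2: ok.
abbb: 4b undefined. 4b->0: ok.
All examples now run through 5 states with every (state, symbol) defined. Accept strings end in {0,4}, Reject strings end in {1,2,3}; accept={0,4}.

states=5 start=0 accept={0,4} delta: 0a->1 0b->1 1a->2 1b->3 2a->0 2b->1 3a->3 3b->4 4a->2 4b->0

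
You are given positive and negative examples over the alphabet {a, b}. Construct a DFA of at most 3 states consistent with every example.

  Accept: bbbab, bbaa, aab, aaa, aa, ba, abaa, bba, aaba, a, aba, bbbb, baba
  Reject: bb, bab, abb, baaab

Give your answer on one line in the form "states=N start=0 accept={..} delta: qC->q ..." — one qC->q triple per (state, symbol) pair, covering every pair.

states=3 start=0 accept={0,1} delta: 0a->0 0b->1 1a->1 1b->2 2a->0 2b->0

Grow the machine one transition at a time. Run the examples from 0; the earliest place one falls off (shortest prefix, ties alphabetical) gets sent to the lowest-numbered state that keeps every Accept/Reject pair distinguishable — a pair clashes when both reach the same state with identical unread suffix — and to a fresh state only if none does.
a: 0a undefined. 0a->0: ok.
b: 0b undefined. 0b->0: no, bbbab/bb meet in 0. Open state 1: 0b->1.
ba: 1a undefined. 1a->0: no, aab/bab meet in 1. 1a->1: ok.
bb: 1b undefined. 1b->0: no, bbbab/bb meet in 0. 1b->1: no, bbbab/bb meet in 1. Open state 2: 1b->2.
bba: 2a undefined. 2a->0: ok.
bbb: 2b undefined. 2b->0: ok.
All examples now run through 3 states with every (state, symbol) defined. Accept strings end in {0,1}, Reject strings end in {2}; accept={0,1}.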